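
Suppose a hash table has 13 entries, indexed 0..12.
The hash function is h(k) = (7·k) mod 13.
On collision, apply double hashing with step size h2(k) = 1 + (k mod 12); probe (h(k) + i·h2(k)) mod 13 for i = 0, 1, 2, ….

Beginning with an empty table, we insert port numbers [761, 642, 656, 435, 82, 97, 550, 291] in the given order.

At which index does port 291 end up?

4

761: h=10 => slot 10
642: h=9 => slot 9
656: h=3 => slot 3
435: h=3, h2=4, probe 3,7 => slot 7
82: h=2 => slot 2
97: h=3, h2=2, probe 3,5 => slot 5
550: h=2, h2=11, probe 2,0 => slot 0
291: h=9, h2=4, probe 9,0,4 => slot 4
Table: [550, ., 82, 656, 291, 97, ., 435, ., 642, 761, ., .]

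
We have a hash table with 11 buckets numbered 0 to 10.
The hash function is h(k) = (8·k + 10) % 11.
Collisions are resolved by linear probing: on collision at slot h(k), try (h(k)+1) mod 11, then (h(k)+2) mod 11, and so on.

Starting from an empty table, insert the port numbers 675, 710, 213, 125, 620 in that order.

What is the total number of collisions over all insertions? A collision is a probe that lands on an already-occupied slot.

6

675 hashes to 9; slot 9 is free => place at 9.
710 hashes to 3; slot 3 is free => place at 3.
213 hashes to 9; 9 taken => place at 10.
125 hashes to 9; 9,10 taken => place at 0.
620 hashes to 9; 9,10,0 taken => place at 1.
Table: [125, 620, -, 710, -, -, -, -, -, 675, 213]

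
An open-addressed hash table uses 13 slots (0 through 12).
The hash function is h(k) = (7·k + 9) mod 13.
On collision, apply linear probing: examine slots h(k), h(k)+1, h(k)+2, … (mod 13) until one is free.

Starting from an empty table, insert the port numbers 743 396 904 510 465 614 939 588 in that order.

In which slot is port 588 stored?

743 hashes to 10; slot 10 is free → place at 10.
396 hashes to 12; slot 12 is free → place at 12.
904 hashes to 6; slot 6 is free → place at 6.
510 hashes to 4; slot 4 is free → place at 4.
465 hashes to 1; slot 1 is free → place at 1.
614 hashes to 4; 4 taken → place at 5.
939 hashes to 4; 4,5,6 taken → place at 7.
588 hashes to 4; 4,5,6,7 taken → place at 8.
Table: [_, 465, _, _, 510, 614, 904, 939, 588, _, 743, _, 396]

8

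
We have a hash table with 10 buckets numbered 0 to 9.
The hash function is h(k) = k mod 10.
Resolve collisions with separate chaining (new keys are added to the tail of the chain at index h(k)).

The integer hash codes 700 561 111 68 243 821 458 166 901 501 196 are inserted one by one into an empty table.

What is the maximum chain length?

Insert 700: h=0, bucket 0 empty → new chain.
Insert 561: h=1, bucket 1 empty → new chain.
Insert 111: h=1, bucket 1 nonempty → append to chain.
Insert 68: h=8, bucket 8 empty → new chain.
Insert 243: h=3, bucket 3 empty → new chain.
Insert 821: h=1, bucket 1 nonempty → append to chain.
Insert 458: h=8, bucket 8 nonempty → append to chain.
Insert 166: h=6, bucket 6 empty → new chain.
Insert 901: h=1, bucket 1 nonempty → append to chain.
Insert 501: h=1, bucket 1 nonempty → append to chain.
Insert 196: h=6, bucket 6 nonempty → append to chain.
Final buckets:
0: 700
1: 561 -> 111 -> 821 -> 901 -> 501
2: .
3: 243
4: .
5: .
6: 166 -> 196
7: .
8: 68 -> 458
9: .

5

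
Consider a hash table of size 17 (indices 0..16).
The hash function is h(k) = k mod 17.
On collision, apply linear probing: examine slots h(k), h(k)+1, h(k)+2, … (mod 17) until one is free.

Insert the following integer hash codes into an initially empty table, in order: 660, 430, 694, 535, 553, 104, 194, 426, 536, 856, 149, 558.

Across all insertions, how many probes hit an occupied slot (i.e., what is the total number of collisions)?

4

Insert 660: h=14, slot 14 empty → index 14.
Insert 430: h=5, slot 5 empty → index 5.
Insert 694: h=14, slot 14 occupied → index 15.
Insert 535: h=8, slot 8 empty → index 8.
Insert 553: h=9, slot 9 empty → index 9.
Insert 104: h=2, slot 2 empty → index 2.
Insert 194: h=7, slot 7 empty → index 7.
Insert 426: h=1, slot 1 empty → index 1.
Insert 536: h=9, slot 9 occupied → index 10.
Insert 856: h=6, slot 6 empty → index 6.
Insert 149: h=13, slot 13 empty → index 13.
Insert 558: h=14, slots 14,15 occupied → index 16.
Table: [., 426, 104, ., ., 430, 856, 194, 535, 553, 536, ., ., 149, 660, 694, 558]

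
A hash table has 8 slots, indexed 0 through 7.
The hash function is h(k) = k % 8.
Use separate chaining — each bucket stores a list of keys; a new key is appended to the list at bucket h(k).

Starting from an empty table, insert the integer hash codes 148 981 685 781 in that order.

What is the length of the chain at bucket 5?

Insert 148: h=4, bucket 4 empty → new chain.
Insert 981: h=5, bucket 5 empty → new chain.
Insert 685: h=5, bucket 5 nonempty → append to chain.
Insert 781: h=5, bucket 5 nonempty → append to chain.
Final buckets:
0: —
1: —
2: —
3: —
4: 148
5: 981 -> 685 -> 781
6: —
7: —

3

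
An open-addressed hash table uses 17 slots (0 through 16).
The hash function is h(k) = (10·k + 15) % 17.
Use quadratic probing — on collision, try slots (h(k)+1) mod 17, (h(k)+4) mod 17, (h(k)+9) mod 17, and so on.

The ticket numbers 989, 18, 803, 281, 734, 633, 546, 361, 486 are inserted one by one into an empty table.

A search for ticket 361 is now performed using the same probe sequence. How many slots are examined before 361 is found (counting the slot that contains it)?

4

989: h=11 => slot 11
18: h=8 => slot 8
803: h=4 => slot 4
281: h=3 => slot 3
734: h=11, probe 11,12 => slot 12
633: h=4, probe 4,5 => slot 5
546: h=1 => slot 1
361: h=4, probe 4,5,8,13 => slot 13
486: h=13, probe 13,14 => slot 14
Table: [-, 546, -, 281, 803, 633, -, -, 18, -, -, 989, 734, 361, 486, -, -]
Lookup 361: h=4, probe 4,5,8,13 → found at 13.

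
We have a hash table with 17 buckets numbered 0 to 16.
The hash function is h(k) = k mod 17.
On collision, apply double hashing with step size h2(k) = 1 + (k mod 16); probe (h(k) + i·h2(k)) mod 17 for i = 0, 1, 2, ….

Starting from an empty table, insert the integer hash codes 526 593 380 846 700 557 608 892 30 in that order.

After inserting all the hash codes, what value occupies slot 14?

526: h=16 => slot 16
593: h=15 => slot 15
380: h=6 => slot 6
846: h=13 => slot 13
700: h=3 => slot 3
557: h=13, h2=14, probe 13,10 => slot 10
608: h=13, h2=1, probe 13,14 => slot 14
892: h=8 => slot 8
30: h=13, h2=15, probe 13,11 => slot 11
Table: [—, —, —, 700, —, —, 380, —, 892, —, 557, 30, —, 846, 608, 593, 526]

608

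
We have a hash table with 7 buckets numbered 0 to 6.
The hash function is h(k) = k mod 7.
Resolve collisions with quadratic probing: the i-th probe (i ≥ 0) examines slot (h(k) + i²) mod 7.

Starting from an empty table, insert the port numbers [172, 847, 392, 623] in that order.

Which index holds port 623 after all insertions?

2

172: h=4 -> slot 4
847: h=0 -> slot 0
392: h=0, probe 0,1 -> slot 1
623: h=0, probe 0,1,4,2 -> slot 2
Table: [847, 392, 623, _, 172, _, _]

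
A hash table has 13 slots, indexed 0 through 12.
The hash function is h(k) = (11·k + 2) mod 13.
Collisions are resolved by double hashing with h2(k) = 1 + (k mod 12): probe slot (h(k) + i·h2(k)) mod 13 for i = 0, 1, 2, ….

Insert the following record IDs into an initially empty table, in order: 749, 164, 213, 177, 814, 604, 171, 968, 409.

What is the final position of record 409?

749: h=12 -> slot 12
164: h=12, h2=9, probe 12,8 -> slot 8
213: h=5 -> slot 5
177: h=12, h2=10, probe 12,9 -> slot 9
814: h=12, h2=11, probe 12,10 -> slot 10
604: h=3 -> slot 3
171: h=11 -> slot 11
968: h=3, h2=9, probe 3,12,8,4 -> slot 4
409: h=3, h2=2, probe 3,5,7 -> slot 7
Table: [∅, ∅, ∅, 604, 968, 213, ∅, 409, 164, 177, 814, 171, 749]

7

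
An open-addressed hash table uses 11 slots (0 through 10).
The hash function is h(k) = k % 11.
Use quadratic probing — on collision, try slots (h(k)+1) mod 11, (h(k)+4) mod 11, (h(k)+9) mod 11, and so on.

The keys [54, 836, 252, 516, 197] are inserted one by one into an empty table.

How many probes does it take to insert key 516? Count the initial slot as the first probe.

4

54 hashes to 10; slot 10 is free => place at 10.
836 hashes to 0; slot 0 is free => place at 0.
252 hashes to 10; 10,0 taken => place at 3.
516 hashes to 10; 10,0,3 taken => place at 8.
197 hashes to 10; 10,0,3,8 taken => place at 4.
Table: [836, ∅, ∅, 252, 197, ∅, ∅, ∅, 516, ∅, 54]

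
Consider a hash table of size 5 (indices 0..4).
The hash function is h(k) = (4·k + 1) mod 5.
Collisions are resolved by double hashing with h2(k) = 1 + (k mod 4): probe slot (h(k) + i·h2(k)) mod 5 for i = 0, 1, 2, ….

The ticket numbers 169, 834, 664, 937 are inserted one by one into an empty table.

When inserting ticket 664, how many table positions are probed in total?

169: h=2 -> slot 2
834: h=2, h2=3, probe 2,0 -> slot 0
664: h=2, h2=1, probe 2,3 -> slot 3
937: h=4 -> slot 4
Table: [834, ∅, 169, 664, 937]

2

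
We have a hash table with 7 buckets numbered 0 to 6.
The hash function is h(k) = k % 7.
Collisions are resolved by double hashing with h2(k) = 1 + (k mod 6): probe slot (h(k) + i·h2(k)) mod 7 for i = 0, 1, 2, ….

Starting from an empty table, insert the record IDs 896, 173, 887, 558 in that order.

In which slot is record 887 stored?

4

896 hashes to 0; slot 0 is free → place at 0.
173 hashes to 5; slot 5 is free → place at 5.
887 hashes to 5, h2=6; 5 taken → place at 4.
558 hashes to 5, h2=1; 5 taken → place at 6.
Table: [896, _, _, _, 887, 173, 558]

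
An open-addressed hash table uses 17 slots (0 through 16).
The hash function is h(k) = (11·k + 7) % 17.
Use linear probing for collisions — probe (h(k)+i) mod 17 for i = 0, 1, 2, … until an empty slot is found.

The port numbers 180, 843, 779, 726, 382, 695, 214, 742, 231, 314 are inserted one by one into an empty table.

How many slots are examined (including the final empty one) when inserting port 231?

180 hashes to 15; slot 15 is free → place at 15.
843 hashes to 15; 15 taken → place at 16.
779 hashes to 8; slot 8 is free → place at 8.
726 hashes to 3; slot 3 is free → place at 3.
382 hashes to 10; slot 10 is free → place at 10.
695 hashes to 2; slot 2 is free → place at 2.
214 hashes to 15; 15,16 taken → place at 0.
742 hashes to 9; slot 9 is free → place at 9.
231 hashes to 15; 15,16,0 taken → place at 1.
314 hashes to 10; 10 taken → place at 11.
Table: [214, 231, 695, 726, _, _, _, _, 779, 742, 382, 314, _, _, _, 180, 843]

4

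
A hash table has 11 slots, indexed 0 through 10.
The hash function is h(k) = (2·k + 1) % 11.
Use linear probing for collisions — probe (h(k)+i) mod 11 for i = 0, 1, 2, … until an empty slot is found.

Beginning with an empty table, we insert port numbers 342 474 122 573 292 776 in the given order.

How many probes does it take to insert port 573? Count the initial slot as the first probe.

342: h=3 -> slot 3
474: h=3, probe 3,4 -> slot 4
122: h=3, probe 3,4,5 -> slot 5
573: h=3, probe 3,4,5,6 -> slot 6
292: h=2 -> slot 2
776: h=2, probe 2,3,4,5,6,7 -> slot 7
Table: [., ., 292, 342, 474, 122, 573, 776, ., ., .]

4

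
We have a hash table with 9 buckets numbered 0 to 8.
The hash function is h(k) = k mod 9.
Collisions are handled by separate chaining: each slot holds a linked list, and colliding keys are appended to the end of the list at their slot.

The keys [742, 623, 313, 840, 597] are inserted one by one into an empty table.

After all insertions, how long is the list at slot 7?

742 → bucket 4
623 → bucket 2
313 → bucket 7
840 → bucket 3
597 → bucket 3 (collision)
Final buckets:
0: —
1: —
2: 623
3: 840 -> 597
4: 742
5: —
6: —
7: 313
8: —

1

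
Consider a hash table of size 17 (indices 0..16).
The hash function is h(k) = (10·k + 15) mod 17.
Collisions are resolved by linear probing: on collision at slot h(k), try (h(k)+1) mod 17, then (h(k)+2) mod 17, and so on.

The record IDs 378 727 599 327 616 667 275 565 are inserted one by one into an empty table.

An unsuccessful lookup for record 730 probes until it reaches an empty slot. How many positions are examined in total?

8

378: h=4 → slot 4
727: h=9 → slot 9
599: h=4, probe 4,5 → slot 5
327: h=4, probe 4,5,6 → slot 6
616: h=4, probe 4,5,6,7 → slot 7
667: h=4, probe 4,5,6,7,8 → slot 8
275: h=11 → slot 11
565: h=4, probe 4,5,6,7,8,9,10 → slot 10
Table: [., ., ., ., 378, 599, 327, 616, 667, 727, 565, 275, ., ., ., ., .]
Lookup 730: h=5, probe 5,6,7,8,9,10,11,12 → slot 12 empty, not found.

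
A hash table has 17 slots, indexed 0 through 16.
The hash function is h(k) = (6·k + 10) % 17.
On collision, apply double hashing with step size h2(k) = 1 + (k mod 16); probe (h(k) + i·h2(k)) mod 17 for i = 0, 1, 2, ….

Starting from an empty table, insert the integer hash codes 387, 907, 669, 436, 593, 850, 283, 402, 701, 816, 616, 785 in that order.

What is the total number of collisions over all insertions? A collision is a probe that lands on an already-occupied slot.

15

387 hashes to 3; slot 3 is free => place at 3.
907 hashes to 12; slot 12 is free => place at 12.
669 hashes to 12, h2=14; 12 taken => place at 9.
436 hashes to 8; slot 8 is free => place at 8.
593 hashes to 15; slot 15 is free => place at 15.
850 hashes to 10; slot 10 is free => place at 10.
283 hashes to 8, h2=12; 8,3,15,10 taken => place at 5.
402 hashes to 8, h2=3; 8 taken => place at 11.
701 hashes to 0; slot 0 is free => place at 0.
816 hashes to 10, h2=1; 10,11,12 taken => place at 13.
616 hashes to 0, h2=9; 0,9 taken => place at 1.
785 hashes to 11, h2=2; 11,13,15,0 taken => place at 2.
Table: [701, 616, 785, 387, _, 283, _, _, 436, 669, 850, 402, 907, 816, _, 593, _]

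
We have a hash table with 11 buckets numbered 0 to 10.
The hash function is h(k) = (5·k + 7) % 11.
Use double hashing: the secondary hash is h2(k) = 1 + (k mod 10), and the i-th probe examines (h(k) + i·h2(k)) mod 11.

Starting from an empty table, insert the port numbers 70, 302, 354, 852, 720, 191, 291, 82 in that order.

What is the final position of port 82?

70 hashes to 5; slot 5 is free => place at 5.
302 hashes to 10; slot 10 is free => place at 10.
354 hashes to 6; slot 6 is free => place at 6.
852 hashes to 10, h2=3; 10 taken => place at 2.
720 hashes to 10, h2=1; 10 taken => place at 0.
191 hashes to 5, h2=2; 5 taken => place at 7.
291 hashes to 10, h2=2; 10 taken => place at 1.
82 hashes to 10, h2=3; 10,2,5 taken => place at 8.
Table: [720, 291, 852, —, —, 70, 354, 191, 82, —, 302]

8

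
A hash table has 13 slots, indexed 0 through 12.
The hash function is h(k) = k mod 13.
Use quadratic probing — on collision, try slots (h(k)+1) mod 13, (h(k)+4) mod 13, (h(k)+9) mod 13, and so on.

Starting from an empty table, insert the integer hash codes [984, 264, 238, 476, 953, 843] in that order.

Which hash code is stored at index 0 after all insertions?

953

984: h=9 -> slot 9
264: h=4 -> slot 4
238: h=4, probe 4,5 -> slot 5
476: h=8 -> slot 8
953: h=4, probe 4,5,8,0 -> slot 0
843: h=11 -> slot 11
Table: [953, -, -, -, 264, 238, -, -, 476, 984, -, 843, -]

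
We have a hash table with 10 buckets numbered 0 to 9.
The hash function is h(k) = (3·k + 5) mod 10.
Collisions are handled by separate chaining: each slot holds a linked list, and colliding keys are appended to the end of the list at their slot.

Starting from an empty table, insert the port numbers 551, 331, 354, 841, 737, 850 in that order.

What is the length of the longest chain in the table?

Insert 551: h=8, bucket 8 empty -> new chain.
Insert 331: h=8, bucket 8 nonempty -> append to chain.
Insert 354: h=7, bucket 7 empty -> new chain.
Insert 841: h=8, bucket 8 nonempty -> append to chain.
Insert 737: h=6, bucket 6 empty -> new chain.
Insert 850: h=5, bucket 5 empty -> new chain.
Final buckets:
0: -
1: -
2: -
3: -
4: -
5: 850
6: 737
7: 354
8: 551 -> 331 -> 841
9: -

3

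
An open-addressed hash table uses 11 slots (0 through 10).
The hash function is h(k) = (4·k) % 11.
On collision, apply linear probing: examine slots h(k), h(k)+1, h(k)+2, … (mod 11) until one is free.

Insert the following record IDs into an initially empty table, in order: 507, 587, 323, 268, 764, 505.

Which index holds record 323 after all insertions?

6

Insert 507: h=4, slot 4 empty => index 4.
Insert 587: h=5, slot 5 empty => index 5.
Insert 323: h=5, slot 5 occupied => index 6.
Insert 268: h=5, slots 5,6 occupied => index 7.
Insert 764: h=9, slot 9 empty => index 9.
Insert 505: h=7, slot 7 occupied => index 8.
Table: [., ., ., ., 507, 587, 323, 268, 505, 764, .]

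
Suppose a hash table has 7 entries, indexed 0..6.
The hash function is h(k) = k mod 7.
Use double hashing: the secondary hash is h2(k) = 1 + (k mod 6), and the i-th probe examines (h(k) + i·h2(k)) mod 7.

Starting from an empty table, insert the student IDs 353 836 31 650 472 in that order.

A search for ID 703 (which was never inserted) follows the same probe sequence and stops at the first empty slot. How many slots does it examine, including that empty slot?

3

353 hashes to 3; slot 3 is free → place at 3.
836 hashes to 3, h2=3; 3 taken → place at 6.
31 hashes to 3, h2=2; 3 taken → place at 5.
650 hashes to 6, h2=3; 6 taken → place at 2.
472 hashes to 3, h2=5; 3 taken → place at 1.
Table: [∅, 472, 650, 353, ∅, 31, 836]
Lookup 703: h=3, h2=2, probe 3,5,0 → slot 0 empty, not found.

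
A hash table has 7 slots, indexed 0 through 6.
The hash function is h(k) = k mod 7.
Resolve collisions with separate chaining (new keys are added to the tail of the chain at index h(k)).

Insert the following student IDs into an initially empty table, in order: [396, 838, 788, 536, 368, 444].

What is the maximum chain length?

4

396 -> bucket 4
838 -> bucket 5
788 -> bucket 4 (collision)
536 -> bucket 4 (collision)
368 -> bucket 4 (collision)
444 -> bucket 3
Final buckets:
0: ∅
1: ∅
2: ∅
3: 444
4: 396 -> 788 -> 536 -> 368
5: 838
6: ∅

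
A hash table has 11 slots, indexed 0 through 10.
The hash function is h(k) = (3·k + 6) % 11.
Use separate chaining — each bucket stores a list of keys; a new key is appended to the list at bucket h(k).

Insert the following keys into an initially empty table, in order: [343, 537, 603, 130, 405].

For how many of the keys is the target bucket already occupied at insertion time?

3

343 → bucket 1
537 → bucket 0
603 → bucket 0 (collision)
130 → bucket 0 (collision)
405 → bucket 0 (collision)
Final buckets:
0: 537 -> 603 -> 130 -> 405
1: 343
2: ∅
3: ∅
4: ∅
5: ∅
6: ∅
7: ∅
8: ∅
9: ∅
10: ∅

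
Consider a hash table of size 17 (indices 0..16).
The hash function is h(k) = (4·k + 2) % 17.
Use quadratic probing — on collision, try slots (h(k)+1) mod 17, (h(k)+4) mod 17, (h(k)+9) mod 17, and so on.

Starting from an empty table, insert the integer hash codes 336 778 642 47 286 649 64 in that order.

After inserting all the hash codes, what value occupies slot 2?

64

336: h=3 => slot 3
778: h=3, probe 3,4 => slot 4
642: h=3, probe 3,4,7 => slot 7
47: h=3, probe 3,4,7,12 => slot 12
286: h=7, probe 7,8 => slot 8
649: h=14 => slot 14
64: h=3, probe 3,4,7,12,2 => slot 2
Table: [., ., 64, 336, 778, ., ., 642, 286, ., ., ., 47, ., 649, ., .]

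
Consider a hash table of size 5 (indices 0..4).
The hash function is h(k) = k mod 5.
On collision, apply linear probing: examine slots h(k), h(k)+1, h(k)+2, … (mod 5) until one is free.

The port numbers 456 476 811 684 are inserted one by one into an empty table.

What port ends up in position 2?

456 hashes to 1; slot 1 is free → place at 1.
476 hashes to 1; 1 taken → place at 2.
811 hashes to 1; 1,2 taken → place at 3.
684 hashes to 4; slot 4 is free → place at 4.
Table: [—, 456, 476, 811, 684]

476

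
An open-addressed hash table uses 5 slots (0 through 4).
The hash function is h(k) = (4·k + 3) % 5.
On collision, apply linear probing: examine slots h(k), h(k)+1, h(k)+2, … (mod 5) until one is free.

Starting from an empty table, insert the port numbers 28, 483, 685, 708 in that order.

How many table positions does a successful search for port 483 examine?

28 hashes to 0; slot 0 is free => place at 0.
483 hashes to 0; 0 taken => place at 1.
685 hashes to 3; slot 3 is free => place at 3.
708 hashes to 0; 0,1 taken => place at 2.
Table: [28, 483, 708, 685, —]
Lookup 483: h=0, probe 0,1 → found at 1.

2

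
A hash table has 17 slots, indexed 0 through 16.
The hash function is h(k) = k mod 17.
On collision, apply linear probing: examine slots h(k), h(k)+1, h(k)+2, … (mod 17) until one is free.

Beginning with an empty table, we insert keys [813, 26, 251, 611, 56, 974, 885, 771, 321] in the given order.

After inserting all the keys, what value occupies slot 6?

974

Insert 813: h=14, slot 14 empty → index 14.
Insert 26: h=9, slot 9 empty → index 9.
Insert 251: h=13, slot 13 empty → index 13.
Insert 611: h=16, slot 16 empty → index 16.
Insert 56: h=5, slot 5 empty → index 5.
Insert 974: h=5, slot 5 occupied → index 6.
Insert 885: h=1, slot 1 empty → index 1.
Insert 771: h=6, slot 6 occupied → index 7.
Insert 321: h=15, slot 15 empty → index 15.
Table: [., 885, ., ., ., 56, 974, 771, ., 26, ., ., ., 251, 813, 321, 611]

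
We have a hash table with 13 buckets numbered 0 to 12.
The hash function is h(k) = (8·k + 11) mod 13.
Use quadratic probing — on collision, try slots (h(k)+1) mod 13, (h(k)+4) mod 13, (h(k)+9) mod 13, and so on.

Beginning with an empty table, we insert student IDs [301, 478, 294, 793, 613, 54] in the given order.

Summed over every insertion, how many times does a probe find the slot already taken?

301 hashes to 1; slot 1 is free -> place at 1.
478 hashes to 0; slot 0 is free -> place at 0.
294 hashes to 10; slot 10 is free -> place at 10.
793 hashes to 11; slot 11 is free -> place at 11.
613 hashes to 1; 1 taken -> place at 2.
54 hashes to 1; 1,2 taken -> place at 5.
Table: [478, 301, 613, —, —, 54, —, —, —, —, 294, 793, —]

3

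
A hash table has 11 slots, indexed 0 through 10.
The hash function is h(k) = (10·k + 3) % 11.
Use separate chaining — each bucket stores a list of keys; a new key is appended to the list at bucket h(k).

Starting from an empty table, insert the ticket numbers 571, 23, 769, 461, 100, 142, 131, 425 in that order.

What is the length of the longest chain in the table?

5

571 -> bucket 4
23 -> bucket 2
769 -> bucket 4 (collision)
461 -> bucket 4 (collision)
100 -> bucket 2 (collision)
142 -> bucket 4 (collision)
131 -> bucket 4 (collision)
425 -> bucket 7
Final buckets:
0: .
1: .
2: 23 -> 100
3: .
4: 571 -> 769 -> 461 -> 142 -> 131
5: .
6: .
7: 425
8: .
9: .
10: .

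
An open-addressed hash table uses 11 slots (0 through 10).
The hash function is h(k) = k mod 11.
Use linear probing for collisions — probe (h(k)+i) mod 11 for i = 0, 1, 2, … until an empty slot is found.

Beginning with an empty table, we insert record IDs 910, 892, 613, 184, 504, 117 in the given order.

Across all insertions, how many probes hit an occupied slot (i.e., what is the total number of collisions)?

5

910: h=8 -> slot 8
892: h=1 -> slot 1
613: h=8, probe 8,9 -> slot 9
184: h=8, probe 8,9,10 -> slot 10
504: h=9, probe 9,10,0 -> slot 0
117: h=7 -> slot 7
Table: [504, 892, -, -, -, -, -, 117, 910, 613, 184]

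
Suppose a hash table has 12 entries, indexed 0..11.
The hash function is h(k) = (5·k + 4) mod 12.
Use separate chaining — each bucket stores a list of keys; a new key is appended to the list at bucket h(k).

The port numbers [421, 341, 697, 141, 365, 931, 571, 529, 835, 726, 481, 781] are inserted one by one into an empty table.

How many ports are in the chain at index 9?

5

421 -> bucket 9
341 -> bucket 5
697 -> bucket 9 (collision)
141 -> bucket 1
365 -> bucket 5 (collision)
931 -> bucket 3
571 -> bucket 3 (collision)
529 -> bucket 9 (collision)
835 -> bucket 3 (collision)
726 -> bucket 10
481 -> bucket 9 (collision)
781 -> bucket 9 (collision)
Final buckets:
0: .
1: 141
2: .
3: 931 -> 571 -> 835
4: .
5: 341 -> 365
6: .
7: .
8: .
9: 421 -> 697 -> 529 -> 481 -> 781
10: 726
11: .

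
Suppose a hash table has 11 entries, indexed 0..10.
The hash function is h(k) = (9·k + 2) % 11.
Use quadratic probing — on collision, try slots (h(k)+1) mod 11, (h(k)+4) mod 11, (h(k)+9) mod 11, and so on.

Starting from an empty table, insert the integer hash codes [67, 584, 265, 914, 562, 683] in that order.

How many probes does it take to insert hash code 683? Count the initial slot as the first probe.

67 hashes to 0; slot 0 is free => place at 0.
584 hashes to 0; 0 taken => place at 1.
265 hashes to 0; 0,1 taken => place at 4.
914 hashes to 0; 0,1,4 taken => place at 9.
562 hashes to 0; 0,1,4,9 taken => place at 5.
683 hashes to 0; 0,1,4,9,5 taken => place at 3.
Table: [67, 584, ., 683, 265, 562, ., ., ., 914, .]

6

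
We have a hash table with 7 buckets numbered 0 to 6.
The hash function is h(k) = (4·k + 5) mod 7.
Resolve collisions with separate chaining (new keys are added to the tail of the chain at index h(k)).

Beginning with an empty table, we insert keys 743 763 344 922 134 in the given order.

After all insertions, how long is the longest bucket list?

743 -> bucket 2
763 -> bucket 5
344 -> bucket 2 (collision)
922 -> bucket 4
134 -> bucket 2 (collision)
Final buckets:
0: ∅
1: ∅
2: 743 -> 344 -> 134
3: ∅
4: 922
5: 763
6: ∅

3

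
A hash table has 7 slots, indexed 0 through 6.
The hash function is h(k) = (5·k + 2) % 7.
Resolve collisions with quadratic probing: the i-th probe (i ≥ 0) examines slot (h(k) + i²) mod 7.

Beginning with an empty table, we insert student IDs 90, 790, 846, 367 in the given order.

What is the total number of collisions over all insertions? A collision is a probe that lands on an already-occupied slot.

3

90: h=4 → slot 4
790: h=4, probe 4,5 → slot 5
846: h=4, probe 4,5,1 → slot 1
367: h=3 → slot 3
Table: [., 846, ., 367, 90, 790, .]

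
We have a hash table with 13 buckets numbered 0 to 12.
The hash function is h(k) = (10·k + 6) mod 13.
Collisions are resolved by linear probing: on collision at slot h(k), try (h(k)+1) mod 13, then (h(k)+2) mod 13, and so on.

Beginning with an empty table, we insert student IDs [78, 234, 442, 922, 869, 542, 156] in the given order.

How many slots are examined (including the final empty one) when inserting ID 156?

5

78 hashes to 6; slot 6 is free → place at 6.
234 hashes to 6; 6 taken → place at 7.
442 hashes to 6; 6,7 taken → place at 8.
922 hashes to 9; slot 9 is free → place at 9.
869 hashes to 12; slot 12 is free → place at 12.
542 hashes to 5; slot 5 is free → place at 5.
156 hashes to 6; 6,7,8,9 taken → place at 10.
Table: [∅, ∅, ∅, ∅, ∅, 542, 78, 234, 442, 922, 156, ∅, 869]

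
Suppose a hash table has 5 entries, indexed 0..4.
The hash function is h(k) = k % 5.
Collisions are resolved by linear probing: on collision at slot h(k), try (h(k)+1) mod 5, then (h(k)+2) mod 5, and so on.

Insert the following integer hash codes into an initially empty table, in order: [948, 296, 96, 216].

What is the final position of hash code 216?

4

948 hashes to 3; slot 3 is free => place at 3.
296 hashes to 1; slot 1 is free => place at 1.
96 hashes to 1; 1 taken => place at 2.
216 hashes to 1; 1,2,3 taken => place at 4.
Table: [∅, 296, 96, 948, 216]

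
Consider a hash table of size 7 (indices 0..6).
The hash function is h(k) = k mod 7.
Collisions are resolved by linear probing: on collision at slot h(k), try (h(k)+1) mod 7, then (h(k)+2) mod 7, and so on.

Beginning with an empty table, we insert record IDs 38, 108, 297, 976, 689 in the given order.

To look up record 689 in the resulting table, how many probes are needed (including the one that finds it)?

5

Insert 38: h=3, slot 3 empty -> index 3.
Insert 108: h=3, slot 3 occupied -> index 4.
Insert 297: h=3, slots 3,4 occupied -> index 5.
Insert 976: h=3, slots 3,4,5 occupied -> index 6.
Insert 689: h=3, slots 3,4,5,6 occupied -> index 0.
Table: [689, ∅, ∅, 38, 108, 297, 976]
Lookup 689: h=3, probe 3,4,5,6,0 → found at 0.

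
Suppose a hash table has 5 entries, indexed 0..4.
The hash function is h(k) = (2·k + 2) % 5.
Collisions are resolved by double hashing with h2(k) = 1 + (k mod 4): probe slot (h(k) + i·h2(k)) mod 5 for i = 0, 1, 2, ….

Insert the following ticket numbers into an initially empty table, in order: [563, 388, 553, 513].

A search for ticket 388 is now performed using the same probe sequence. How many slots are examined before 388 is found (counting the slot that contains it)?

563: h=3 -> slot 3
388: h=3, h2=1, probe 3,4 -> slot 4
553: h=3, h2=2, probe 3,0 -> slot 0
513: h=3, h2=2, probe 3,0,2 -> slot 2
Table: [553, -, 513, 563, 388]
Lookup 388: h=3, h2=1, probe 3,4 → found at 4.

2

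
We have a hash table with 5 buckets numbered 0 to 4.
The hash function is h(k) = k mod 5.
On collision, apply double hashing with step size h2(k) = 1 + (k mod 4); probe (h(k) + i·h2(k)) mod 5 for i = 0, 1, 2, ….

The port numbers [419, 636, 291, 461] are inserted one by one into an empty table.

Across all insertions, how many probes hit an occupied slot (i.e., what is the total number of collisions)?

Insert 419: h=4, slot 4 empty => index 4.
Insert 636: h=1, slot 1 empty => index 1.
Insert 291: h=1, h2=4, slot 1 occupied => index 0.
Insert 461: h=1, h2=2, slot 1 occupied => index 3.
Table: [291, 636, —, 461, 419]

2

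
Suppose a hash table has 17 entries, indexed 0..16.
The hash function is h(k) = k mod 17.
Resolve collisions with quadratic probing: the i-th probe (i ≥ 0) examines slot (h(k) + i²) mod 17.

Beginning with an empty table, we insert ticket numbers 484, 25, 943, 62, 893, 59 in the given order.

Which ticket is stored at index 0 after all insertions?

484 hashes to 8; slot 8 is free => place at 8.
25 hashes to 8; 8 taken => place at 9.
943 hashes to 8; 8,9 taken => place at 12.
62 hashes to 11; slot 11 is free => place at 11.
893 hashes to 9; 9 taken => place at 10.
59 hashes to 8; 8,9,12 taken => place at 0.
Table: [59, -, -, -, -, -, -, -, 484, 25, 893, 62, 943, -, -, -, -]

59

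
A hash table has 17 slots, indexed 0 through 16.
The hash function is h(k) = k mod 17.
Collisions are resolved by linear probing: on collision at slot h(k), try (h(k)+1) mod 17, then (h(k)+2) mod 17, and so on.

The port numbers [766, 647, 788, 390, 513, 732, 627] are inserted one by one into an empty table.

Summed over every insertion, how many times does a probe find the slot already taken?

4

766: h=1 => slot 1
647: h=1, probe 1,2 => slot 2
788: h=6 => slot 6
390: h=16 => slot 16
513: h=3 => slot 3
732: h=1, probe 1,2,3,4 => slot 4
627: h=15 => slot 15
Table: [-, 766, 647, 513, 732, -, 788, -, -, -, -, -, -, -, -, 627, 390]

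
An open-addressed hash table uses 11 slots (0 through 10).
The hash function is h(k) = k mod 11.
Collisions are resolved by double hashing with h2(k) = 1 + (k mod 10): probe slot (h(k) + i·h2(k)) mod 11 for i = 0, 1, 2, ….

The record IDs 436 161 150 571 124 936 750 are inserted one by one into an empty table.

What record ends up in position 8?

Insert 436: h=7, slot 7 empty => index 7.
Insert 161: h=7, h2=2, slot 7 occupied => index 9.
Insert 150: h=7, h2=1, slot 7 occupied => index 8.
Insert 571: h=10, slot 10 empty => index 10.
Insert 124: h=3, slot 3 empty => index 3.
Insert 936: h=1, slot 1 empty => index 1.
Insert 750: h=2, slot 2 empty => index 2.
Table: [_, 936, 750, 124, _, _, _, 436, 150, 161, 571]

150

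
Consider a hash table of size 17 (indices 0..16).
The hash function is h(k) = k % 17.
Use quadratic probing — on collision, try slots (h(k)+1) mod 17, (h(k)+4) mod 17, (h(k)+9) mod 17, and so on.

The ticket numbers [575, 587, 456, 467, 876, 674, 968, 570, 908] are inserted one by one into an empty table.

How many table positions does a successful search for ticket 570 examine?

575: h=14 -> slot 14
587: h=9 -> slot 9
456: h=14, probe 14,15 -> slot 15
467: h=8 -> slot 8
876: h=9, probe 9,10 -> slot 10
674: h=11 -> slot 11
968: h=16 -> slot 16
570: h=9, probe 9,10,13 -> slot 13
908: h=7 -> slot 7
Table: [∅, ∅, ∅, ∅, ∅, ∅, ∅, 908, 467, 587, 876, 674, ∅, 570, 575, 456, 968]
Lookup 570: h=9, probe 9,10,13 → found at 13.

3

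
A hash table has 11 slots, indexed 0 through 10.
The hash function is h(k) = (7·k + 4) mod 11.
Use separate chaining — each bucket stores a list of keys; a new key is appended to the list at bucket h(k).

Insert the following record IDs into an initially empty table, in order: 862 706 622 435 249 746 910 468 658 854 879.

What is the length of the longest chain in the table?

Insert 862: h=10, bucket 10 empty -> new chain.
Insert 706: h=7, bucket 7 empty -> new chain.
Insert 622: h=2, bucket 2 empty -> new chain.
Insert 435: h=2, bucket 2 nonempty -> append to chain.
Insert 249: h=9, bucket 9 empty -> new chain.
Insert 746: h=1, bucket 1 empty -> new chain.
Insert 910: h=5, bucket 5 empty -> new chain.
Insert 468: h=2, bucket 2 nonempty -> append to chain.
Insert 658: h=1, bucket 1 nonempty -> append to chain.
Insert 854: h=9, bucket 9 nonempty -> append to chain.
Insert 879: h=8, bucket 8 empty -> new chain.
Final buckets:
0: -
1: 746 -> 658
2: 622 -> 435 -> 468
3: -
4: -
5: 910
6: -
7: 706
8: 879
9: 249 -> 854
10: 862

3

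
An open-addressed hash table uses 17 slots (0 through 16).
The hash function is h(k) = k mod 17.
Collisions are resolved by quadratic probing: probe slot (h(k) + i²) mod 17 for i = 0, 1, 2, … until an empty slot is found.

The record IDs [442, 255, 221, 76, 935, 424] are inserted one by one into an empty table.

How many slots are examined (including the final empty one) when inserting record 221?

3

442 hashes to 0; slot 0 is free -> place at 0.
255 hashes to 0; 0 taken -> place at 1.
221 hashes to 0; 0,1 taken -> place at 4.
76 hashes to 8; slot 8 is free -> place at 8.
935 hashes to 0; 0,1,4 taken -> place at 9.
424 hashes to 16; slot 16 is free -> place at 16.
Table: [442, 255, ∅, ∅, 221, ∅, ∅, ∅, 76, 935, ∅, ∅, ∅, ∅, ∅, ∅, 424]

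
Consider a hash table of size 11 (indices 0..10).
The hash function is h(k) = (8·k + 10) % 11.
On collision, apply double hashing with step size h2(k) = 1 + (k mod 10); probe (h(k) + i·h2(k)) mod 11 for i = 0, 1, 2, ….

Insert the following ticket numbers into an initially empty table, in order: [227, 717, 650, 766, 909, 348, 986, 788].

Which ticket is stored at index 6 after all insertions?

986

227: h=0 -> slot 0
717: h=4 -> slot 4
650: h=7 -> slot 7
766: h=0, h2=7, probe 0,7,3 -> slot 3
909: h=0, h2=10, probe 0,10 -> slot 10
348: h=0, h2=9, probe 0,9 -> slot 9
986: h=0, h2=7, probe 0,7,3,10,6 -> slot 6
788: h=0, h2=9, probe 0,9,7,5 -> slot 5
Table: [227, ., ., 766, 717, 788, 986, 650, ., 348, 909]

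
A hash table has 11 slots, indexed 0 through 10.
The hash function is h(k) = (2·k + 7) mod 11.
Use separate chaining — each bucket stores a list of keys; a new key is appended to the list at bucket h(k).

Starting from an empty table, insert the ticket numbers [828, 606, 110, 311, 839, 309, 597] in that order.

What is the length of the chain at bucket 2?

4

Insert 828: h=2, bucket 2 empty -> new chain.
Insert 606: h=9, bucket 9 empty -> new chain.
Insert 110: h=7, bucket 7 empty -> new chain.
Insert 311: h=2, bucket 2 nonempty -> append to chain.
Insert 839: h=2, bucket 2 nonempty -> append to chain.
Insert 309: h=9, bucket 9 nonempty -> append to chain.
Insert 597: h=2, bucket 2 nonempty -> append to chain.
Final buckets:
0: ∅
1: ∅
2: 828 -> 311 -> 839 -> 597
3: ∅
4: ∅
5: ∅
6: ∅
7: 110
8: ∅
9: 606 -> 309
10: ∅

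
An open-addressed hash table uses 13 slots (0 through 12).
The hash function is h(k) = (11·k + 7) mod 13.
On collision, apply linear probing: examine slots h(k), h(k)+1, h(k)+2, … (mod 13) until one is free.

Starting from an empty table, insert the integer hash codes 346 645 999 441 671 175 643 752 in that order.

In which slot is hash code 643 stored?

Insert 346: h=4, slot 4 empty => index 4.
Insert 645: h=4, slot 4 occupied => index 5.
Insert 999: h=11, slot 11 empty => index 11.
Insert 441: h=9, slot 9 empty => index 9.
Insert 671: h=4, slots 4,5 occupied => index 6.
Insert 175: h=8, slot 8 empty => index 8.
Insert 643: h=8, slots 8,9 occupied => index 10.
Insert 752: h=11, slot 11 occupied => index 12.
Table: [∅, ∅, ∅, ∅, 346, 645, 671, ∅, 175, 441, 643, 999, 752]

10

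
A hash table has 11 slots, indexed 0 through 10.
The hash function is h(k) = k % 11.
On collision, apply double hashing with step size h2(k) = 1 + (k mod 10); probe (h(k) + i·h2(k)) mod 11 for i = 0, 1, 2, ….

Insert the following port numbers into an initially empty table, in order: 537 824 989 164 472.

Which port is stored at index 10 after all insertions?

824

Insert 537: h=9, slot 9 empty -> index 9.
Insert 824: h=10, slot 10 empty -> index 10.
Insert 989: h=10, h2=10, slots 10,9 occupied -> index 8.
Insert 164: h=10, h2=5, slot 10 occupied -> index 4.
Insert 472: h=10, h2=3, slot 10 occupied -> index 2.
Table: [., ., 472, ., 164, ., ., ., 989, 537, 824]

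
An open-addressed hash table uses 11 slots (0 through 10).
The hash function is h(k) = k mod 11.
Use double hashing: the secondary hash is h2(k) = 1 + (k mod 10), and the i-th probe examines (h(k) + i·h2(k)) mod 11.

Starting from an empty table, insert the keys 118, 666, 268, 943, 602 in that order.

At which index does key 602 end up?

0

118: h=8 => slot 8
666: h=6 => slot 6
268: h=4 => slot 4
943: h=8, h2=4, probe 8,1 => slot 1
602: h=8, h2=3, probe 8,0 => slot 0
Table: [602, 943, -, -, 268, -, 666, -, 118, -, -]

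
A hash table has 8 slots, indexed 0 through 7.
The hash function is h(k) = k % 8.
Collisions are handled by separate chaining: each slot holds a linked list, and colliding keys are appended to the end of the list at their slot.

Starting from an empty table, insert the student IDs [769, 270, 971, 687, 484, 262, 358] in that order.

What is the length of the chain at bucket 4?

1

Insert 769: h=1, bucket 1 empty -> new chain.
Insert 270: h=6, bucket 6 empty -> new chain.
Insert 971: h=3, bucket 3 empty -> new chain.
Insert 687: h=7, bucket 7 empty -> new chain.
Insert 484: h=4, bucket 4 empty -> new chain.
Insert 262: h=6, bucket 6 nonempty -> append to chain.
Insert 358: h=6, bucket 6 nonempty -> append to chain.
Final buckets:
0: -
1: 769
2: -
3: 971
4: 484
5: -
6: 270 -> 262 -> 358
7: 687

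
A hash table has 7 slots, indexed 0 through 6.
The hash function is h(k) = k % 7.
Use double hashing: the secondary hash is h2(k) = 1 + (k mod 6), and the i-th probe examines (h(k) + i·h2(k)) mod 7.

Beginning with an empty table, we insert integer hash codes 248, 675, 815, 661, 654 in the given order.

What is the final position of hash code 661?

248 hashes to 3; slot 3 is free → place at 3.
675 hashes to 3, h2=4; 3 taken → place at 0.
815 hashes to 3, h2=6; 3 taken → place at 2.
661 hashes to 3, h2=2; 3 taken → place at 5.
654 hashes to 3, h2=1; 3 taken → place at 4.
Table: [675, _, 815, 248, 654, 661, _]

5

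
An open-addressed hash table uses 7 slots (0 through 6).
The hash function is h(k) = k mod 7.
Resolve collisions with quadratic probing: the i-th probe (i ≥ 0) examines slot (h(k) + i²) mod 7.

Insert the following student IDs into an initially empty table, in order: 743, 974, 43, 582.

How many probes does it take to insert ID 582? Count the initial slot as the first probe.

4

743 hashes to 1; slot 1 is free -> place at 1.
974 hashes to 1; 1 taken -> place at 2.
43 hashes to 1; 1,2 taken -> place at 5.
582 hashes to 1; 1,2,5 taken -> place at 3.
Table: [—, 743, 974, 582, —, 43, —]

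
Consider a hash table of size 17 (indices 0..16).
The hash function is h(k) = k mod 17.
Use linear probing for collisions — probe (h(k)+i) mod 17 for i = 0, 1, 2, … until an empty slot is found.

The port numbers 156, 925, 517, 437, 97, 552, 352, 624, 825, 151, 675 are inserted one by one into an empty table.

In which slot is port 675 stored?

156: h=3 => slot 3
925: h=7 => slot 7
517: h=7, probe 7,8 => slot 8
437: h=12 => slot 12
97: h=12, probe 12,13 => slot 13
552: h=8, probe 8,9 => slot 9
352: h=12, probe 12,13,14 => slot 14
624: h=12, probe 12,13,14,15 => slot 15
825: h=9, probe 9,10 => slot 10
151: h=15, probe 15,16 => slot 16
675: h=12, probe 12,13,14,15,16,0 => slot 0
Table: [675, ∅, ∅, 156, ∅, ∅, ∅, 925, 517, 552, 825, ∅, 437, 97, 352, 624, 151]

0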